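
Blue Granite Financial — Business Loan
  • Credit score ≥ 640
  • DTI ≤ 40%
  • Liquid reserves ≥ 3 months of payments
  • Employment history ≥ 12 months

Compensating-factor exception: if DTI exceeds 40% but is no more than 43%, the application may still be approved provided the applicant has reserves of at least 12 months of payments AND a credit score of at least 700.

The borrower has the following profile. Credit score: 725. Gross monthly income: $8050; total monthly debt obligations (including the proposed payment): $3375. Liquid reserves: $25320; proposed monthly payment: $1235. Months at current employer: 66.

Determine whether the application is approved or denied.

Approved

Credit score 725 ≥ 640 (meets base)
DTI = 3,375/8,050 = 41.9% > 40% — standard DTI limit exceeded.
Reserves: 25,320 ÷ 1,235 = 20.5 months (meets 3-month minimum)
Employment 66 ≥ 12 months
DTI 41.9% is within the 40%–43% exception band; checking compensating factors.
Reserves 20.5 ≥ 12 months; credit score 725 ≥ 700.
Both compensating conditions met → exception applies.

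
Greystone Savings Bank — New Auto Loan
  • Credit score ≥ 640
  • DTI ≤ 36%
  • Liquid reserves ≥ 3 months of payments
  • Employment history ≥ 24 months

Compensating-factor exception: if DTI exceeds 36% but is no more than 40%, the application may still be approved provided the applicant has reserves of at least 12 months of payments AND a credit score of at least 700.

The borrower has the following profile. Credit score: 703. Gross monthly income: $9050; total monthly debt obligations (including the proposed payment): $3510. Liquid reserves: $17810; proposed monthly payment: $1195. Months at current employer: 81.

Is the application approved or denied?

Approved

Credit score 703 ≥ 640 (meets base)
DTI = 3,510/9,050 = 38.8% > 36% — standard DTI limit exceeded.
Reserves: 17,810 ÷ 1,195 = 14.9 months (meets 3-month minimum)
Employment 81 ≥ 24 months
38.8% falls in the override range (36%–40%), so the compensating-factor test applies.
Override check — reserves: 14.9 mo (ok); score: 703 (ok).
Both override conditions satisfied; DTI exception granted.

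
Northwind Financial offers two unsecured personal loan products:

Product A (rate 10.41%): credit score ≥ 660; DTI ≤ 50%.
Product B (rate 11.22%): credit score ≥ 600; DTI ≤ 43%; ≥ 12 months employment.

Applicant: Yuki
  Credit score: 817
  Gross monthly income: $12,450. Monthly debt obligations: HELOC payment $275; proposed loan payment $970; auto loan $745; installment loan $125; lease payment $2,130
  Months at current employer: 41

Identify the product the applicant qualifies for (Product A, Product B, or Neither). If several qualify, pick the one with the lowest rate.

Total debts = (275 + 970 + 745 + 125 + 2,130) = 4,245; DTI = 4,245/12,450 = 34.1%.
Product A: score 817 ≥ 660; DTI 34.1% ≤ 50% → qualifies.
Product B: score 817 ≥ 600; DTI 34.1% ≤ 43%; employment 41 ≥ 12 mo → qualifies.
Qualifying: Product A, Product B. Lowest rate is 10.41% → Product A.

Product A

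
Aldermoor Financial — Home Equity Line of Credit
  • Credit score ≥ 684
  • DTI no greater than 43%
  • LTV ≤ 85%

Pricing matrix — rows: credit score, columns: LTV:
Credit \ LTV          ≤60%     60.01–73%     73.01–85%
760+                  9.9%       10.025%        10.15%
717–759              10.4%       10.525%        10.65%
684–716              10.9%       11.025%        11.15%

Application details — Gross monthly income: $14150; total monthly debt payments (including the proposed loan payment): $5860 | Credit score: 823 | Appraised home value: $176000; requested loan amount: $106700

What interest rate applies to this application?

Credit score 823 ≥ 684; DTI: 5,860 ÷ 14,150 = 41.4%, within the 43% cap
Loan-to-value = 106,700/176,000 = 60.6% — pass (85% max)
Score 823 is in the 760+ band; LTV 60.6% is in the 60.01–73% band → 10.025%.

10.025%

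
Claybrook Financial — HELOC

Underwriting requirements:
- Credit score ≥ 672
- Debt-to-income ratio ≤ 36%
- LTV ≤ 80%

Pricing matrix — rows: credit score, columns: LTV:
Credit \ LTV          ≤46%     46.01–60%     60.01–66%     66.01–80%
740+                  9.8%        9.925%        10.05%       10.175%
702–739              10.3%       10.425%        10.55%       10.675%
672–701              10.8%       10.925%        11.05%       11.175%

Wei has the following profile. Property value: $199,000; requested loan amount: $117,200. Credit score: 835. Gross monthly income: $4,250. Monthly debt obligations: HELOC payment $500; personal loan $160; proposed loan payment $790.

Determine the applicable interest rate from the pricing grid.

Credit score 835 ≥ 672; Total monthly debts = (500 + 160 + 790) = 1,450. Debt-to-income = 1,450/4,250 = 34.1% — meets 36% limit
Loan-to-value = 117,200/199,000 = 58.9% — pass (80% max)
Score 835 is in the 740+ band; LTV 58.9% is in the 46.01–60% band → 9.925%.

9.925%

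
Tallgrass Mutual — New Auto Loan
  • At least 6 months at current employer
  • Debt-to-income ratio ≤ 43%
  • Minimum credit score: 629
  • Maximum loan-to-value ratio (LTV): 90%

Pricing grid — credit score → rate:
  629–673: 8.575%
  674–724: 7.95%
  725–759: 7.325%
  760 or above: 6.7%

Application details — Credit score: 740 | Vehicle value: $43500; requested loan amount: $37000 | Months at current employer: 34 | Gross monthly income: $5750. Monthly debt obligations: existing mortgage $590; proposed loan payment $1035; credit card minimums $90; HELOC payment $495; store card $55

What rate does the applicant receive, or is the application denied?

Credit score 740 ≥ 629 (meets minimum)
Loan-to-value = 37,000/43,500 = 85.1% — pass (90% max)
Employment 34 ≥ 6 months
Total monthly debts = (590 + 1,035 + 90 + 495 + 55) = 2,265. Debt-to-income = 2,265/5,750 = 39.4% — meets 43% limit
All requirements met. Score 740 falls in the 725–759 tier → 7.325%.

Approved at 7.325%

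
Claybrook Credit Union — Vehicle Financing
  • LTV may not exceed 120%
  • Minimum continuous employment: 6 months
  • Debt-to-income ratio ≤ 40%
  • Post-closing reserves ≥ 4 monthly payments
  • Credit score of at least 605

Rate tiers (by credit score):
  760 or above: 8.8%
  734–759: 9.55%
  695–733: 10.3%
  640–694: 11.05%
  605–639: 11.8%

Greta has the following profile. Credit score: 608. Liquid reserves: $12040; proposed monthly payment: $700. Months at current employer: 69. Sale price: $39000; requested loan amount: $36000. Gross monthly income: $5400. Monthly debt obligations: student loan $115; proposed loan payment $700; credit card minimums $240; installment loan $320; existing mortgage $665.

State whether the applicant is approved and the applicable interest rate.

Approved at 11.8%

Credit score 608 ≥ 605 (meets minimum)
Loan-to-value = 36,000/39,000 = 92.3% — pass (120% max)
Reserves: 12,040 ÷ 700 = 17.2 months (meets 4-month minimum)
Total monthly debts = (115 + 700 + 240 + 320 + 665) = 2,040. Debt-to-income = 2,040/5,400 = 37.8% — meets 40% limit
Employment 69 ≥ 6 months
All requirements met. Score 608 falls in the 605–639 tier → 11.8%.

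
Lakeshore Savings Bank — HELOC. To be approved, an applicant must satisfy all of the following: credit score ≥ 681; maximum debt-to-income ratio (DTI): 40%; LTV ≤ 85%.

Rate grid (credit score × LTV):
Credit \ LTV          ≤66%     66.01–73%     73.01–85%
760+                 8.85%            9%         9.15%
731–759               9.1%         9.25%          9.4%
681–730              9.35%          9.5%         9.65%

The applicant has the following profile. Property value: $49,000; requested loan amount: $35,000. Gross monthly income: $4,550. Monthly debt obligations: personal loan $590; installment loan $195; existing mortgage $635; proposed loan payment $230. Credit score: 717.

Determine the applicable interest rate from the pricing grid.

9.5%

Credit score 717 ≥ 681; Total monthly debts = (590 + 195 + 635 + 230) = 1,650. Debt-to-income = 1,650/4,550 = 36.3% — meets 40% limit
LTV = 35,000/49,000 = 71.4% ≤ 85%
Row: 717 falls in 681–730. Column: 71.4% falls in 66.01–73%. Rate = 9.5%.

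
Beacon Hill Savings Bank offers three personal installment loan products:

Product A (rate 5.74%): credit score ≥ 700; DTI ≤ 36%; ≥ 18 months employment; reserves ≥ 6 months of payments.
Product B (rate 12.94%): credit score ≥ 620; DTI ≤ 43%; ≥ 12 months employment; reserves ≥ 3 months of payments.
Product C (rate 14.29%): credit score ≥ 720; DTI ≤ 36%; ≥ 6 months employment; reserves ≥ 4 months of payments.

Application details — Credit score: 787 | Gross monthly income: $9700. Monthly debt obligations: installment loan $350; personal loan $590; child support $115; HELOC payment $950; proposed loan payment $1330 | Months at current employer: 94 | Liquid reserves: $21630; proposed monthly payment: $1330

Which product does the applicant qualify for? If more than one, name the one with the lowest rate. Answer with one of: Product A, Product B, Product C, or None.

Product A

Total debts = (350 + 590 + 115 + 950 + 1,330) = 3,335; DTI = 3,335/9,700 = 34.4%.
Reserves = 21,630/1,330 = 16.3 months.
Product A: score 787 ≥ 700; DTI 34.4% ≤ 36%; employment 94 ≥ 18 mo; reserves 16.3 ≥ 6 mo → qualifies.
Product B: score 787 ≥ 620; DTI 34.4% ≤ 43%; employment 94 ≥ 12 mo; reserves 16.3 ≥ 3 mo → qualifies.
Product C: score 787 ≥ 720; DTI 34.4% ≤ 36%; employment 94 ≥ 6 mo; reserves 16.3 ≥ 4 mo → qualifies.
Qualifying: Product A, Product B, Product C. Lowest rate is 5.74% → Product A.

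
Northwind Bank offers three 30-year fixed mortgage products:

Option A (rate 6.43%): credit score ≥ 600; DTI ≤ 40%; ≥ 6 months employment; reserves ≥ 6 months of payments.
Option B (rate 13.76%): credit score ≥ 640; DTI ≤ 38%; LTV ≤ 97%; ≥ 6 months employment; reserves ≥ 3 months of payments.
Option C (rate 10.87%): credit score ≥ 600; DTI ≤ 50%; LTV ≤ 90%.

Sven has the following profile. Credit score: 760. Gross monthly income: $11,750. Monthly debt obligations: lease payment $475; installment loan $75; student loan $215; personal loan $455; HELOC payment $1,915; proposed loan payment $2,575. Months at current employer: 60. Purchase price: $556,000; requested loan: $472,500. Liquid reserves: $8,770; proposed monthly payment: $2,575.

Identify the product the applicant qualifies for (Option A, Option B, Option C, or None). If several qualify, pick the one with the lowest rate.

Option C

Total debts = (475 + 75 + 215 + 455 + 1,915 + 2,575) = 5,710; DTI = 5,710/11,750 = 48.6%.
LTV = 472,500/556,000 = 85%.
Reserves = 8,770/2,575 = 3.4 months.
Option A: score 760 ≥ 600; DTI 48.6% > 40%; employment 60 ≥ 6 mo; reserves 3.4 < 6 mo → does not qualify.
Option B: score 760 ≥ 640; DTI 48.6% > 38%; LTV 85% ≤ 97%; employment 60 ≥ 6 mo; reserves 3.4 ≥ 3 mo → does not qualify.
Option C: score 760 ≥ 600; DTI 48.6% ≤ 50%; LTV 85% ≤ 90% → qualifies.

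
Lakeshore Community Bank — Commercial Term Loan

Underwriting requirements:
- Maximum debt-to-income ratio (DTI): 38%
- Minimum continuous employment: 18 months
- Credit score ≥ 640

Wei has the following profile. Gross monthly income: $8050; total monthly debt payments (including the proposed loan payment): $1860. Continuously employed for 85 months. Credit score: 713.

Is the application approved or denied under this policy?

Approved

Debt-to-income = 1,860/8,050 = 23.1% — meets 38% limit
Employment 85 ≥ 18 months
Credit score 713 ≥ 640 (meets)
All criteria satisfied.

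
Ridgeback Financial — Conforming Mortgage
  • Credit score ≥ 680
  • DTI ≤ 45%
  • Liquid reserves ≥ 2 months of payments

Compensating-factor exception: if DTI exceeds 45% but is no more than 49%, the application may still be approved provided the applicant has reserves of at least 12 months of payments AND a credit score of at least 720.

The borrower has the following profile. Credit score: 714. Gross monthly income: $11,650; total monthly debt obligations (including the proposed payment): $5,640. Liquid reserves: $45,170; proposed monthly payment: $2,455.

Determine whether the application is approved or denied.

Denied

Credit score 714 ≥ 680 (meets base)
DTI = 5,640/11,650 = 48.4% > 45% — standard DTI limit exceeded.
Reserves: 45,170 ÷ 2,455 = 18.4 months (meets 2-month minimum)
DTI 48.4% is within the 45%–49% exception band; checking compensating factors.
Override check — reserves: 18.4 mo (ok); score: 714 (below 720).
Override conditions not both satisfied; exception does not apply.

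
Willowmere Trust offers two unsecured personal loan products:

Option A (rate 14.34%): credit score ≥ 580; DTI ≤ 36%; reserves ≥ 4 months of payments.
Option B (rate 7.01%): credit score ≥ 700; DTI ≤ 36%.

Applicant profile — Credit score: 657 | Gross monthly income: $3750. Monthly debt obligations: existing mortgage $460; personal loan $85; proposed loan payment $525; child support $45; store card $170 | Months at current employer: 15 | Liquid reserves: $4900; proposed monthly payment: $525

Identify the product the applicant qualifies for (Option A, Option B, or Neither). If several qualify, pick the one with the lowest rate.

Option A

Total debts = (460 + 85 + 525 + 45 + 170) = 1,285; DTI = 1,285/3,750 = 34.3%.
Reserves = 4,900/525 = 9.3 months.
Option A: score 657 ≥ 580; DTI 34.3% ≤ 36%; reserves 9.3 ≥ 4 mo → qualifies.
Option B: score 657 < 700; DTI 34.3% ≤ 36% → does not qualify.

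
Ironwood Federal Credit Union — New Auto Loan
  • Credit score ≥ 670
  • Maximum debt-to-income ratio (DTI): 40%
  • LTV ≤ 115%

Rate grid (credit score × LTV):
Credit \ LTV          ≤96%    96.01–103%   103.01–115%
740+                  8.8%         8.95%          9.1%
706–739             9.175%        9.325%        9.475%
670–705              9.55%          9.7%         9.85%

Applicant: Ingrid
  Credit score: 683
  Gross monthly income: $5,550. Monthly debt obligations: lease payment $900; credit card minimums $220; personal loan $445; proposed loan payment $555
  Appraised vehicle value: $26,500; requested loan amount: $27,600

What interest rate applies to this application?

Credit score 683 ≥ 670; Total monthly debts = (900 + 220 + 445 + 555) = 2,120. DTI = 2,120/5,550 = 38.2% ≤ 40%
LTV = 27,600/26,500 = 104.2% ≤ 115%
Score 683 is in the 670–705 band; LTV 104.2% is in the 103.01–115% band → 9.85%.

9.85%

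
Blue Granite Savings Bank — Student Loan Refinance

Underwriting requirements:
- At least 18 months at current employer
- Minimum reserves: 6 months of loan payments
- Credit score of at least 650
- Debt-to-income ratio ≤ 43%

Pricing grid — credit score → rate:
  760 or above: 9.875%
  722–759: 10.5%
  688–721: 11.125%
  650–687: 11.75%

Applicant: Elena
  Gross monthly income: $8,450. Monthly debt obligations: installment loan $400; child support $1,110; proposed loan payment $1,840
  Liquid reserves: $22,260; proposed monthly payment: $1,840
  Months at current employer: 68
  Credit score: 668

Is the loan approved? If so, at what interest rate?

Credit score 668 ≥ 650 (meets minimum)
Reserves: 22,260 ÷ 1,840 = 12.1 months (meets 6-month minimum)
Employment 68 ≥ 18 months
Total monthly debts = (400 + 1,110 + 1,840) = 3,350. DTI = 3,350/8,450 = 39.6% ≤ 43%
All requirements met. Score 668 falls in the 650–687 tier → 11.75%.

Approved at 11.75%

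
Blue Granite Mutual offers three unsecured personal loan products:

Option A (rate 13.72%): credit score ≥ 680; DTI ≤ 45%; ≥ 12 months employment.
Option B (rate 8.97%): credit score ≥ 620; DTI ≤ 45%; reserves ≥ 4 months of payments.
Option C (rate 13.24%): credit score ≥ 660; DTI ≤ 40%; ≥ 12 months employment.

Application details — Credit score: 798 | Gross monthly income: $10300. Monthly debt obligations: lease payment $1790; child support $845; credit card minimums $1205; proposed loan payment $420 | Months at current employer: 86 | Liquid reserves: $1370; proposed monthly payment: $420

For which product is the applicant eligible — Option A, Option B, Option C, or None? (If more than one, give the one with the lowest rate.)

Total debts = (1,790 + 845 + 1,205 + 420) = 4,260; DTI = 4,260/10,300 = 41.4%.
Reserves = 1,370/420 = 3.3 months.
Option A: score 798 ≥ 680; DTI 41.4% ≤ 45%; employment 86 ≥ 12 mo → qualifies.
Option B: score 798 ≥ 620; DTI 41.4% ≤ 45%; reserves 3.3 < 4 mo → does not qualify.
Option C: score 798 ≥ 660; DTI 41.4% > 40%; employment 86 ≥ 12 mo → does not qualify.

Option A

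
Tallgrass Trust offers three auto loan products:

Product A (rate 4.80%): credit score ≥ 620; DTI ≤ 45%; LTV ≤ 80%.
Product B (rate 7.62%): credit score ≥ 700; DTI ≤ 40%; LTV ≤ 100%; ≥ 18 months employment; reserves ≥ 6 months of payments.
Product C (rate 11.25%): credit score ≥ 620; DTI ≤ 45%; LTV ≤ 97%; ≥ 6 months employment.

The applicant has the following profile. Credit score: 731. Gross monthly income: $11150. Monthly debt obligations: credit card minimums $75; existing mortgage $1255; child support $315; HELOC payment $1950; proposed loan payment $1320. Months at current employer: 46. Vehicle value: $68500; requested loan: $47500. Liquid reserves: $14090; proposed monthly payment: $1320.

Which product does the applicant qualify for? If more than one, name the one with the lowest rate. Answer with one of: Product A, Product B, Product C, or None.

Total debts = (75 + 1,255 + 315 + 1,950 + 1,320) = 4,915; DTI = 4,915/11,150 = 44.1%.
LTV = 47,500/68,500 = 69.3%.
Reserves = 14,090/1,320 = 10.7 months.
Product A: score 731 ≥ 620; DTI 44.1% ≤ 45%; LTV 69.3% ≤ 80% → qualifies.
Product B: score 731 ≥ 700; DTI 44.1% > 40%; LTV 69.3% ≤ 100%; employment 46 ≥ 18 mo; reserves 10.7 ≥ 6 mo → does not qualify.
Product C: score 731 ≥ 620; DTI 44.1% ≤ 45%; LTV 69.3% ≤ 97%; employment 46 ≥ 6 mo → qualifies.
Qualifying: Product A, Product C. Lowest rate is 4.80% → Product A.

Product A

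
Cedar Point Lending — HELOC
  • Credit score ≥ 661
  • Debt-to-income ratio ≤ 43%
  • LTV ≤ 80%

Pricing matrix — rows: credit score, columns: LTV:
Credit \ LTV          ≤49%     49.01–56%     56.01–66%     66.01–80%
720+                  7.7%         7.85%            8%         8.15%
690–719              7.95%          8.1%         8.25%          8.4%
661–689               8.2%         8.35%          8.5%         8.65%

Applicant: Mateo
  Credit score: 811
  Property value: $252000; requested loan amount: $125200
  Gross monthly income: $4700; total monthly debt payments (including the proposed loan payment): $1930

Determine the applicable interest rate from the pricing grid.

Credit score 811 ≥ 661; DTI = 1,930/4,700 = 41.1% ≤ 43%
Loan-to-value = 125,200/252,000 = 49.7% — pass (80% max)
Credit 811 → row 720+; LTV 49.7% → column 49.01–56%. Grid cell → 7.85%.

7.85%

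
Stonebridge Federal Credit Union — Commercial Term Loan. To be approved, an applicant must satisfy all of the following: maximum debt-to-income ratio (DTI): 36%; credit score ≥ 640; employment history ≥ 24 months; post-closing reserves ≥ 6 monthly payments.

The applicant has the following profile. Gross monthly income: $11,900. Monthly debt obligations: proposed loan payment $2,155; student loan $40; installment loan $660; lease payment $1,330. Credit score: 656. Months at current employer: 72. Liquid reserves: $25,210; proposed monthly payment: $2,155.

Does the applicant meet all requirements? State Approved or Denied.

Approved

Total monthly debts = (2,155 + 40 + 660 + 1,330) = 4,185. Debt-to-income = 4,185/11,900 = 35.2% — meets 36% limit
Credit score 656 ≥ 640 (meets)
Employment 72 ≥ 24 months
Reserves: 25,210 ÷ 2,155 = 11.7 months (meets 6-month minimum)
All criteria satisfied.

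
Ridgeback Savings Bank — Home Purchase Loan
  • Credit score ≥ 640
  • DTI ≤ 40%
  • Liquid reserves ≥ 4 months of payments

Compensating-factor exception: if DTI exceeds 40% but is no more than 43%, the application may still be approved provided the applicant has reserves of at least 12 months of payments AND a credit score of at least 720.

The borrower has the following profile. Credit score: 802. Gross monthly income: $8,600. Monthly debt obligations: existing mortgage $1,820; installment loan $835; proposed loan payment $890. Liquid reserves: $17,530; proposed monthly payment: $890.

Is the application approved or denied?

Credit score 802 ≥ 640 (meets base)
Total debts = (1,820 + 835 + 890) = 3,545. DTI: 3,545 ÷ 8,600 = 41.2%, over the 40% base limit.
Liquid reserves cover 17,530/890 = 19.7 months — ≥ 4 required
41.2% falls in the override range (40%–43%), so the compensating-factor test applies.
Override check — reserves: 19.7 mo (ok); score: 802 (ok).
Both override conditions satisfied; DTI exception granted.

Approved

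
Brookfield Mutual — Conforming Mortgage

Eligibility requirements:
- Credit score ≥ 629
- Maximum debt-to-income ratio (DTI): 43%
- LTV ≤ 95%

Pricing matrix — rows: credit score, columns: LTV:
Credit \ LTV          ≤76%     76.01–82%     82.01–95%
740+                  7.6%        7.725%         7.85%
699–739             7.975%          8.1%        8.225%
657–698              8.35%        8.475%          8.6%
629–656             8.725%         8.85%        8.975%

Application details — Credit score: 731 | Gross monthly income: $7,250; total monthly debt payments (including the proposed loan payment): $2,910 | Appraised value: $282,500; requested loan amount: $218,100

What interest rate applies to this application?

Credit score 731 ≥ 629; DTI: 2,910 ÷ 7,250 = 40.1%, within the 43% cap
Loan-to-value = 218,100/282,500 = 77.2% — pass (95% max)
Score 731 is in the 699–739 band; LTV 77.2% is in the 76.01–82% band → 8.1%.

8.1%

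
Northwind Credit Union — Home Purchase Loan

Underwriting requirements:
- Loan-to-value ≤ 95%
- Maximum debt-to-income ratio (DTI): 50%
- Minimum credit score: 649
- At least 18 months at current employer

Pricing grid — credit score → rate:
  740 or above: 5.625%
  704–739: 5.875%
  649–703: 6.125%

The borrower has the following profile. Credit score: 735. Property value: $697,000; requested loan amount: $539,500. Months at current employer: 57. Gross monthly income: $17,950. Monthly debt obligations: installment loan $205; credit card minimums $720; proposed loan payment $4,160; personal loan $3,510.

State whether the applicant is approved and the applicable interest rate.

Credit score 735 ≥ 649 (meets minimum)
Total monthly debts = (205 + 720 + 4,160 + 3,510) = 8,595. Debt-to-income = 8,595/17,950 = 47.9% — meets 50% limit
LTV: 539,500 ÷ 697,000 = 77.4%, within 95% cap
Employment 57 ≥ 18 months
All requirements met. Score 735 falls in the 704–739 tier → 5.875%.

Approved at 5.875%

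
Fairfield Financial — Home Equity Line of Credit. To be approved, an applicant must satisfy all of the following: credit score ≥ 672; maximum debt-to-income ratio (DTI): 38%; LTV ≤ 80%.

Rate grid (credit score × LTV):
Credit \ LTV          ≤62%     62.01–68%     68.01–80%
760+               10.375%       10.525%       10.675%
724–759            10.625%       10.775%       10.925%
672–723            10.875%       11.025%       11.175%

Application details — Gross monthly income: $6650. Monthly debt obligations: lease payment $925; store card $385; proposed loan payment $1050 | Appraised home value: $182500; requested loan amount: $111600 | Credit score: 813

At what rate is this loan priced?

Credit score 813 ≥ 672; Total monthly debts = (925 + 385 + 1,050) = 2,360. DTI: 2,360 ÷ 6,650 = 35.5%, within the 38% cap
Loan-to-value = 111,600/182,500 = 61.2% — pass (80% max)
Credit 813 → row 760+; LTV 61.2% → column ≤62%. Grid cell → 10.375%.

10.375%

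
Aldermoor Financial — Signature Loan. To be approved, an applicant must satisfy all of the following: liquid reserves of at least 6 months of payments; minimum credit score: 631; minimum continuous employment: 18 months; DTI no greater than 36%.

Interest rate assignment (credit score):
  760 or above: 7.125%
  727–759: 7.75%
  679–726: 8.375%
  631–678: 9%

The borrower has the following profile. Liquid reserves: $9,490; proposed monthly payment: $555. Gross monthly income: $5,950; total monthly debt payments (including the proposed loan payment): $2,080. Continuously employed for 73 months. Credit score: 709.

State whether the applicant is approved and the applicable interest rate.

Approved at 8.375%

Credit score 709 ≥ 631 (meets minimum)
Employment 73 ≥ 18 months
DTI = 2,080/5,950 = 35% ≤ 36%
Liquid reserves cover 9,490/555 = 17.1 months — ≥ 6 required
All requirements met. Score 709 falls in the 679–726 tier → 8.375%.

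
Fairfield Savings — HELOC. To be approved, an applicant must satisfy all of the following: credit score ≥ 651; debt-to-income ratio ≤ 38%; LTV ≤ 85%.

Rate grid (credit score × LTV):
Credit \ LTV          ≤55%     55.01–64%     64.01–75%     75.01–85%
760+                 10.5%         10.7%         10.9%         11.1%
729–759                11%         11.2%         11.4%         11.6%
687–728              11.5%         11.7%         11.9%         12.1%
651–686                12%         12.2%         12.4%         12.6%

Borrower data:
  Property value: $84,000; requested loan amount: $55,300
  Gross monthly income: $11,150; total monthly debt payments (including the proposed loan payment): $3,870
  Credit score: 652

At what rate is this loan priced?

12.4%

Credit score 652 ≥ 651; DTI: 3,870 ÷ 11,150 = 34.7%, within the 38% cap
LTV: 55,300 ÷ 84,000 = 65.8%, within 85% cap
Score 652 is in the 651–686 band; LTV 65.8% is in the 64.01–75% band → 12.4%.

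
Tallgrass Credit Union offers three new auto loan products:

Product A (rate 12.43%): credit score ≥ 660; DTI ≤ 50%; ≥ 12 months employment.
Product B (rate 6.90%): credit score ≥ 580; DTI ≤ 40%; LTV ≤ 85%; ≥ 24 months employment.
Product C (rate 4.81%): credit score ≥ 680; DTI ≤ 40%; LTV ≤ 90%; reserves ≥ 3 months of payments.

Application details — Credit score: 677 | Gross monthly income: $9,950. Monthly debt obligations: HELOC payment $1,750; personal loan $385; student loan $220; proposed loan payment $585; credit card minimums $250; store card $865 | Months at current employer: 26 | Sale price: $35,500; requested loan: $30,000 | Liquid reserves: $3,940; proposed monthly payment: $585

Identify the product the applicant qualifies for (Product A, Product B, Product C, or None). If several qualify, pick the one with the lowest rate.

Product A

Total debts = (1,750 + 385 + 220 + 585 + 250 + 865) = 4,055; DTI = 4,055/9,950 = 40.8%.
LTV = 30,000/35,500 = 84.5%.
Reserves = 3,940/585 = 6.7 months.
Product A: score 677 ≥ 660; DTI 40.8% ≤ 50%; employment 26 ≥ 12 mo → qualifies.
Product B: score 677 ≥ 580; DTI 40.8% > 40%; LTV 84.5% ≤ 85%; employment 26 ≥ 24 mo → does not qualify.
Product C: score 677 < 680; DTI 40.8% > 40%; LTV 84.5% ≤ 90%; reserves 6.7 ≥ 3 mo → does not qualify.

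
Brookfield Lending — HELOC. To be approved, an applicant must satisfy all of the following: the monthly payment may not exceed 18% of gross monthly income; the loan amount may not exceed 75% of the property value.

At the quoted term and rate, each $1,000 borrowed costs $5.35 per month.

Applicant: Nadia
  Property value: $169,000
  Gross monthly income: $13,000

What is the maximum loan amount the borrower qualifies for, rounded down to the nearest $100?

$126,700

Payment cap: 18% × $13,000 = $2,340/month.
At $5.35 per $1,000, that supports 2,340/5.35 × 1,000 ≈ $437,383 → $437,300.
LTV cap: 75% × $169,000 = $126,750 → $126,700.
Binding constraint: loan-to-value.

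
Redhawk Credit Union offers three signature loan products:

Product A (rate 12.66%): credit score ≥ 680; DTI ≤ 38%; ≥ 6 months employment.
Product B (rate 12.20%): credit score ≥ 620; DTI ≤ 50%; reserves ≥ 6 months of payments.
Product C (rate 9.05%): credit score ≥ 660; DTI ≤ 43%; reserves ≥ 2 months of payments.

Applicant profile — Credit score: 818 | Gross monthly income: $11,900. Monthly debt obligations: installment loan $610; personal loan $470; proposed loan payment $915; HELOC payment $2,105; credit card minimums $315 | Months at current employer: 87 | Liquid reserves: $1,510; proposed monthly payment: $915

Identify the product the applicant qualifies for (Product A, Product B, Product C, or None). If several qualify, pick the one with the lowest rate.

Total debts = (610 + 470 + 915 + 2,105 + 315) = 4,415; DTI = 4,415/11,900 = 37.1%.
Reserves = 1,510/915 = 1.7 months.
Product A: score 818 ≥ 680; DTI 37.1% ≤ 38%; employment 87 ≥ 6 mo → qualifies.
Product B: score 818 ≥ 620; DTI 37.1% ≤ 50%; reserves 1.7 < 6 mo → does not qualify.
Product C: score 818 ≥ 660; DTI 37.1% ≤ 43%; reserves 1.7 < 2 mo → does not qualify.

Product A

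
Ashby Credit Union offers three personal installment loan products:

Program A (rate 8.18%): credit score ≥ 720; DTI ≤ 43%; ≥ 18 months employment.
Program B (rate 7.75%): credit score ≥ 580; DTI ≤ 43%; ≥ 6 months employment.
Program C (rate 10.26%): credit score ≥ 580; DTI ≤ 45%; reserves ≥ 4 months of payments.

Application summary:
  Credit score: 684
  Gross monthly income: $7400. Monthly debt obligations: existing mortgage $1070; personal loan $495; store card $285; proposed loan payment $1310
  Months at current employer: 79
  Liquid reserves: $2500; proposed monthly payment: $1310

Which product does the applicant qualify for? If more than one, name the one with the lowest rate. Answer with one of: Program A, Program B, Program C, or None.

Total debts = (1,070 + 495 + 285 + 1,310) = 3,160; DTI = 3,160/7,400 = 42.7%.
Reserves = 2,500/1,310 = 1.9 months.
Program A: score 684 < 720; DTI 42.7% ≤ 43%; employment 79 ≥ 18 mo → does not qualify.
Program B: score 684 ≥ 580; DTI 42.7% ≤ 43%; employment 79 ≥ 6 mo → qualifies.
Program C: score 684 ≥ 580; DTI 42.7% ≤ 45%; reserves 1.9 < 4 mo → does not qualify.

Program B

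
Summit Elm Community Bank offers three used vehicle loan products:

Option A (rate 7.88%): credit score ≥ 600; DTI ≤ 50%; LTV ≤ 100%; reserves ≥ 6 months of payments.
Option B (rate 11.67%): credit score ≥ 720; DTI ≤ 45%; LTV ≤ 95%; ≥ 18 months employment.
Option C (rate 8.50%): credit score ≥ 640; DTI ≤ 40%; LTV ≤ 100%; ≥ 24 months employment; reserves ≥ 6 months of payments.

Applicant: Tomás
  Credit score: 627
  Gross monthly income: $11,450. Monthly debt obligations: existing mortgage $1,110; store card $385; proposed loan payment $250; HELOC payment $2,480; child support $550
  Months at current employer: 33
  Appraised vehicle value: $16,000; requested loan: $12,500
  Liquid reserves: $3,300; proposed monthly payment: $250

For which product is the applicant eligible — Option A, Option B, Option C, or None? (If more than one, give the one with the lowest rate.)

Option A

Total debts = (1,110 + 385 + 250 + 2,480 + 550) = 4,775; DTI = 4,775/11,450 = 41.7%.
LTV = 12,500/16,000 = 78.1%.
Reserves = 3,300/250 = 13.2 months.
Option A: score 627 ≥ 600; DTI 41.7% ≤ 50%; LTV 78.1% ≤ 100%; reserves 13.2 ≥ 6 mo → qualifies.
Option B: score 627 < 720; DTI 41.7% ≤ 45%; LTV 78.1% ≤ 95%; employment 33 ≥ 18 mo → does not qualify.
Option C: score 627 < 640; DTI 41.7% > 40%; LTV 78.1% ≤ 100%; employment 33 ≥ 24 mo; reserves 13.2 ≥ 6 mo → does not qualify.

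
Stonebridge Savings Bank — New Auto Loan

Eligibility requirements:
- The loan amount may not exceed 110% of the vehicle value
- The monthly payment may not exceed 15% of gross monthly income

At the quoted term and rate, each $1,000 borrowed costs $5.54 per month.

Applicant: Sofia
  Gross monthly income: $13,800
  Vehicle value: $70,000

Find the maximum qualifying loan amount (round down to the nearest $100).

$77,000

Payment cap: 15% × $13,800 = $2,070/month.
At $5.54 per $1,000, that supports 2,070/5.54 × 1,000 ≈ $373,646 → $373,600.
LTV cap: 110% × $70,000 = $77,000 → $77,000.
Binding constraint: loan-to-value.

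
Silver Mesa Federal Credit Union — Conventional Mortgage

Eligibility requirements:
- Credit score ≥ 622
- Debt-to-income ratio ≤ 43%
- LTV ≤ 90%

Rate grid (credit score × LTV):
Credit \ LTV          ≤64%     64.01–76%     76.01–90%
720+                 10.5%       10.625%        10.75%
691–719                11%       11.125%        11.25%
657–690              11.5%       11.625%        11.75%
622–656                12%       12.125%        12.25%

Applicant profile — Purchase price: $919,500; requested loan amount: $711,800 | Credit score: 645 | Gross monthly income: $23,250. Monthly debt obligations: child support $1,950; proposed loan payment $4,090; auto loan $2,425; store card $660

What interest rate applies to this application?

12.25%

Credit score 645 ≥ 622; Total monthly debts = (1,950 + 4,090 + 2,425 + 660) = 9,125. DTI = 9,125/23,250 = 39.2% ≤ 43%
LTV: 711,800 ÷ 919,500 = 77.4%, within 90% cap
Credit 645 → row 622–656; LTV 77.4% → column 76.01–90%. Grid cell → 12.25%.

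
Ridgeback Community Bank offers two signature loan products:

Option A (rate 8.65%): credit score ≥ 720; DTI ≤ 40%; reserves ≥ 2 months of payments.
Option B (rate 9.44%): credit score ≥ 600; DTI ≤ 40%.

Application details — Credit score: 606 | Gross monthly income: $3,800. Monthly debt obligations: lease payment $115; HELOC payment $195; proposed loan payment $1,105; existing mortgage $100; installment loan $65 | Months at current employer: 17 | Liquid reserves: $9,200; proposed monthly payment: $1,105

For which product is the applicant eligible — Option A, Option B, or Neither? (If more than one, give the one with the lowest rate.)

Total debts = (115 + 195 + 1,105 + 100 + 65) = 1,580; DTI = 1,580/3,800 = 41.6%.
Reserves = 9,200/1,105 = 8.3 months.
Option A: score 606 < 720; DTI 41.6% > 40%; reserves 8.3 ≥ 2 mo → does not qualify.
Option B: score 606 ≥ 600; DTI 41.6% > 40% → does not qualify.

Neither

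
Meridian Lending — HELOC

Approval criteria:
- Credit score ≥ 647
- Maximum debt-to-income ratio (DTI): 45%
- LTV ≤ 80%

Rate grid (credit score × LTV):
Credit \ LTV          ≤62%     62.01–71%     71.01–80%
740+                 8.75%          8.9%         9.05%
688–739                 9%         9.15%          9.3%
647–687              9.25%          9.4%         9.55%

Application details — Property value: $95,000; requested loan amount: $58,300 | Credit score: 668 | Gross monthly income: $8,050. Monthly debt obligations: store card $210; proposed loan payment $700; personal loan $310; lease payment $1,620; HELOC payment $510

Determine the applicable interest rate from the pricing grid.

Credit score 668 ≥ 647; Total monthly debts = (210 + 700 + 310 + 1,620 + 510) = 3,350. Debt-to-income = 3,350/8,050 = 41.6% — meets 45% limit
Loan-to-value = 58,300/95,000 = 61.4% — pass (80% max)
Row: 668 falls in 647–687. Column: 61.4% falls in ≤62%. Rate = 9.25%.

9.25%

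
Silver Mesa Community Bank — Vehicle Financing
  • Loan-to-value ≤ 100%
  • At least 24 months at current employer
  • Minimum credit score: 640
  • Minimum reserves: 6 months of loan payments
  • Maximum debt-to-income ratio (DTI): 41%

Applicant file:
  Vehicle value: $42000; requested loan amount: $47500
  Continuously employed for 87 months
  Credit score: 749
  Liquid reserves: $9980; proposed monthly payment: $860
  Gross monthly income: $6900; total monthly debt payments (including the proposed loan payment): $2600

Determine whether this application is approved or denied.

Denied

LTV: 47,500 ÷ 42,000 = 113.1%, exceeds 100% cap
Employment 87 ≥ 24 months
Credit score 749 ≥ 640 (meets)
Liquid reserves cover 9,980/860 = 11.6 months — ≥ 6 required
Debt-to-income = 2,600/6,900 = 37.7% — meets 41% limit
Fails on LTV.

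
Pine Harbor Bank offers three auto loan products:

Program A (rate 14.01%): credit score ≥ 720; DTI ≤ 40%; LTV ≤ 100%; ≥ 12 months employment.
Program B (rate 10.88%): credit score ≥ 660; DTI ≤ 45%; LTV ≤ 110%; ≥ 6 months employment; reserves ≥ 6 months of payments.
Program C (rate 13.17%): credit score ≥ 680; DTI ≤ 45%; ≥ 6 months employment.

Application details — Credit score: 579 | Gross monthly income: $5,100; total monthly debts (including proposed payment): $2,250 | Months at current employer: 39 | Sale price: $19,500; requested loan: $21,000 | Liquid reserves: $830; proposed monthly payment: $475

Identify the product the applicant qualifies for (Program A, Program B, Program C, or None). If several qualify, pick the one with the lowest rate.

None

DTI = 2,250/5,100 = 44.1%.
LTV = 21,000/19,500 = 107.7%.
Reserves = 830/475 = 1.7 months.
Program A: score 579 < 720; DTI 44.1% > 40%; LTV 107.7% > 100%; employment 39 ≥ 12 mo → does not qualify.
Program B: score 579 < 660; DTI 44.1% ≤ 45%; LTV 107.7% ≤ 110%; employment 39 ≥ 6 mo; reserves 1.7 < 6 mo → does not qualify.
Program C: score 579 < 680; DTI 44.1% ≤ 45%; employment 39 ≥ 6 mo → does not qualify.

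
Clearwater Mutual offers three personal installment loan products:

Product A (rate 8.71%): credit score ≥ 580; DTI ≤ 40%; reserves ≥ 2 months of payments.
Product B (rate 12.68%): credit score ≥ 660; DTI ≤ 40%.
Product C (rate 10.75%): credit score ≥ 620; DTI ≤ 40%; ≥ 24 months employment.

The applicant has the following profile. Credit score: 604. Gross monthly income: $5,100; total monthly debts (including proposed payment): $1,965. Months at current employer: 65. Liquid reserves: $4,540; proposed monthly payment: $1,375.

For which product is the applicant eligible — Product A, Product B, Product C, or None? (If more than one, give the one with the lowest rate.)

DTI = 1,965/5,100 = 38.5%.
Reserves = 4,540/1,375 = 3.3 months.
Product A: score 604 ≥ 580; DTI 38.5% ≤ 40%; reserves 3.3 ≥ 2 mo → qualifies.
Product B: score 604 < 660; DTI 38.5% ≤ 40% → does not qualify.
Product C: score 604 < 620; DTI 38.5% ≤ 40%; employment 65 ≥ 24 mo → does not qualify.

Product A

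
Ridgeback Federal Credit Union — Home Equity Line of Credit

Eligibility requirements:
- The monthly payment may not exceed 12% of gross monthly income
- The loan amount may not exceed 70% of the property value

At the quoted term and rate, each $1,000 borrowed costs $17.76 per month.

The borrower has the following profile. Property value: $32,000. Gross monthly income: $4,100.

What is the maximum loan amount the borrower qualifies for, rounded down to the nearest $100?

$22,400

Payment cap: 12% × $4,100 = $492/month.
At $17.76 per $1,000, that supports 492/17.76 × 1,000 ≈ $27,702 → $27,700.
LTV cap: 70% × $32,000 = $22,400 → $22,400.
Binding constraint: loan-to-value.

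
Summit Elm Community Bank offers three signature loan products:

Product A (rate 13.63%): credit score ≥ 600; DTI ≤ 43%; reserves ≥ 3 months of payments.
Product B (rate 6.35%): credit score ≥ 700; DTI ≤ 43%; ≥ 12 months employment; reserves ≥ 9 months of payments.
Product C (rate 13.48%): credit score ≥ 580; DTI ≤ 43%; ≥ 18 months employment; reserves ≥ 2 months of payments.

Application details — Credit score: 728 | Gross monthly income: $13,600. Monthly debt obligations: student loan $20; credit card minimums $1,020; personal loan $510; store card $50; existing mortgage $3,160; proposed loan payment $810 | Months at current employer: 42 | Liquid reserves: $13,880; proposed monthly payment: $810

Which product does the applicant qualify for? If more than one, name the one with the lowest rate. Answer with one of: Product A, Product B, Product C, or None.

Product B

Total debts = (20 + 1,020 + 510 + 50 + 3,160 + 810) = 5,570; DTI = 5,570/13,600 = 41%.
Reserves = 13,880/810 = 17.1 months.
Product A: score 728 ≥ 600; DTI 41% ≤ 43%; reserves 17.1 ≥ 3 mo → qualifies.
Product B: score 728 ≥ 700; DTI 41% ≤ 43%; employment 42 ≥ 12 mo; reserves 17.1 ≥ 9 mo → qualifies.
Product C: score 728 ≥ 580; DTI 41% ≤ 43%; employment 42 ≥ 18 mo; reserves 17.1 ≥ 2 mo → qualifies.
Qualifying: Product A, Product B, Product C. Lowest rate is 6.35% → Product B.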